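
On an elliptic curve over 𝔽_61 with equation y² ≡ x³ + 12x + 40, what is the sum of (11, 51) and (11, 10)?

O

The two points share x = 11 and their y-coordinates satisfy 51 + 10 ≡ 0 (mod 61), so they are inverses. Their sum is O.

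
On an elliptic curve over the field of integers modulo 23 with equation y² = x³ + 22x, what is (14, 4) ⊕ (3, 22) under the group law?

(14, 4) + (3, 22). λ = (22 - 4)/(3 - 14) ≡ 18/12 mod 23. 12⁻¹ ≡ 2 (mod 23), so λ ≡ 13.
  x = λ² - 14 - 3 = 169 - 17 ≡ 14; y = λ·(14 - 14) - 4 ≡ 19. → (14, 19)

(14, 19)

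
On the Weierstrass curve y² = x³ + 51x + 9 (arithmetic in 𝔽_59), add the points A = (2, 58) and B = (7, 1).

(36, 11)

(2, 58) + (7, 1). λ = (1 - 58)/(7 - 2) ≡ 2/5 mod 59. 5⁻¹ ≡ 12 (mod 59) since 5·12 = 60 ≡ 1, so λ ≡ 24.
  x = λ² - 2 - 7 = 576 - 9 ≡ 36; y = λ·(2 - 36) - 58 ≡ 11. → (36, 11)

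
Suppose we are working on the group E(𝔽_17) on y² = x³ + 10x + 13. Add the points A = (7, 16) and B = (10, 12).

(15, 6)

(7, 16) + (10, 12). λ = (12 - 16)/(10 - 7) ≡ 13/3 mod 17. 3⁻¹ ≡ 6 (mod 17), so λ ≡ 10.
  x = λ² - 7 - 10 = 100 - 17 ≡ 15; y = λ·(7 - 15) - 16 ≡ 6. → (15, 6)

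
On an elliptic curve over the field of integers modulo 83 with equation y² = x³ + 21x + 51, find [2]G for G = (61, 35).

tangent at (61, 35): λ = (3·61² + 21)/(2·35) ≡ 62/70. 70⁻¹ ≡ 51 (mod 83), so λ ≡ 62·51 ≡ 8.
  x = λ² - 61 - 61 = 64 - 122 ≡ 25; y = λ·(61 - 25) - 35 ≡ 4. → (25, 4)

(25, 4)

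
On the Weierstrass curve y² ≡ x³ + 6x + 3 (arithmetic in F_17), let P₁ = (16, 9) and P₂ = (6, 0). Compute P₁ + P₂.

(14, 3)

(16, 9) + (6, 0). λ = (0 - 9)/(6 - 16) ≡ 8/7 mod 17. 7⁻¹ ≡ 5 (mod 17), so λ ≡ 6.
  x = λ² - 16 - 6 = 36 - 22 ≡ 14; y = λ·(16 - 14) - 9 ≡ 3. → (14, 3)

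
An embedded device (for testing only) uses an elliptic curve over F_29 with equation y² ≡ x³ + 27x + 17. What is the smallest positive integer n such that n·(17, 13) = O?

2P: tangent at (17, 13): λ = (3·17² + 27)/(2·13) ≡ 24/26. 26⁻¹ ≡ 19 (mod 29), so λ ≡ 24·19 ≡ 21.
  x = λ² - 17 - 17 = 441 - 34 ≡ 1; y = λ·(17 - 1) - 13 ≡ 4. → (1, 4)
3P: (1, 4) + (17, 13). λ = (13 - 4)/(17 - 1) ≡ 9/16 mod 29. 16⁻¹ ≡ 20 (mod 29), so λ ≡ 6.
  x = λ² - 1 - 17 = 36 - 18 ≡ 18; y = λ·(1 - 18) - 4 ≡ 10. → (18, 10)
4P: (18, 10) + (17, 13). λ = (13 - 10)/(17 - 18) ≡ 3/28 mod 29. 28⁻¹ ≡ 28 (mod 29), so λ ≡ 26.
  x = λ² - 18 - 17 = 676 - 35 ≡ 3; y = λ·(18 - 3) - 10 ≡ 3. → (3, 3)
5P: (3, 3) + (17, 13). λ = (13 - 3)/(17 - 3) ≡ 10/14 mod 29. 14⁻¹ ≡ 27 (mod 29) since 14·27 = 378 ≡ 1, so λ ≡ 9.
  x = λ² - 3 - 17 = 81 - 20 ≡ 3; y = λ·(3 - 3) - 3 ≡ 26. → (3, 26)
6P: (3, 26) + (17, 13). λ = (13 - 26)/(17 - 3) ≡ 16/14 mod 29. 14⁻¹ ≡ 27 (mod 29) since 14·27 = 378 ≡ 1, so λ ≡ 26.
  x = λ² - 3 - 17 = 676 - 20 ≡ 18; y = λ·(3 - 18) - 26 ≡ 19. → (18, 19)
7P: (18, 19) + (17, 13). λ = (13 - 19)/(17 - 18) ≡ 23/28 mod 29. 28⁻¹ ≡ 28 (mod 29), so λ ≡ 6.
  x = λ² - 18 - 17 = 36 - 35 ≡ 1; y = λ·(18 - 1) - 19 ≡ 25. → (1, 25)
8P: (1, 25) + (17, 13). λ = (13 - 25)/(17 - 1) ≡ 17/16 mod 29. 16⁻¹ ≡ 20 (mod 29), so λ ≡ 21.
  x = λ² - 1 - 17 = 441 - 18 ≡ 17; y = λ·(1 - 17) - 25 ≡ 16. → (17, 16)
9P: (17, 16) + (17, 13): same x and y₁ ≡ -y₂, so the sum is O.
9P = O, so the order is 9.

9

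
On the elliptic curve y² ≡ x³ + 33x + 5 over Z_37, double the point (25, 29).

tangent at (25, 29): λ = (3·25² + 33)/(2·29) ≡ 21/21. 21⁻¹ ≡ 30 (mod 37) since 21·30 = 630 ≡ 1, so λ ≡ 21·30 ≡ 1.
  x = λ² - 25 - 25 = 1 - 50 ≡ 25; y = λ·(25 - 25) - 29 ≡ 8. → (25, 8)

(25, 8)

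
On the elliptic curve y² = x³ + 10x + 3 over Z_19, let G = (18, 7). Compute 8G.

Repeated addition: build up to 8G.
2G: tangent at (18, 7): λ = (3·18² + 10)/(2·7) ≡ 13/14. 14⁻¹ ≡ 15 (mod 19), so λ ≡ 13·15 ≡ 5.
  x = λ² - 18 - 18 = 25 - 36 ≡ 8; y = λ·(18 - 8) - 7 ≡ 5. → (8, 5)
3G: (8, 5) + (18, 7). λ = (7 - 5)/(18 - 8) ≡ 2/10 mod 19. 10⁻¹ ≡ 2 (mod 19), so λ ≡ 4.
  x = λ² - 8 - 18 = 16 - 26 ≡ 9; y = λ·(8 - 9) - 5 ≡ 10. → (9, 10)
4G: (9, 10) + (18, 7). λ = (7 - 10)/(18 - 9) ≡ 16/9 mod 19. 9⁻¹ ≡ 17 (mod 19) since 9·17 = 153 ≡ 1, so λ ≡ 6.
  x = λ² - 9 - 18 = 36 - 27 ≡ 9; y = λ·(9 - 9) - 10 ≡ 9. → (9, 9)
5G: (9, 9) + (18, 7). λ = (7 - 9)/(18 - 9) ≡ 17/9 mod 19. 9⁻¹ ≡ 17 (mod 19), so λ ≡ 4.
  x = λ² - 9 - 18 = 16 - 27 ≡ 8; y = λ·(9 - 8) - 9 ≡ 14. → (8, 14)
6G: (8, 14) + (18, 7). λ = (7 - 14)/(18 - 8) ≡ 12/10 mod 19. 10⁻¹ ≡ 2 (mod 19) since 10·2 = 20 ≡ 1, so λ ≡ 5.
  x = λ² - 8 - 18 = 25 - 26 ≡ 18; y = λ·(8 - 18) - 14 ≡ 12. → (18, 12)
7G: (18, 12) + (18, 7): same x and y₁ ≡ -y₂, so the sum is ∞.
8G: ∞ + (18, 7) = (18, 7) (identity).

(18, 7)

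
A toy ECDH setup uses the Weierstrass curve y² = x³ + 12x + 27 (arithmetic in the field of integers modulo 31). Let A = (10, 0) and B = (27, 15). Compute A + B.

(10, 0) + (27, 15). λ = (15 - 0)/(27 - 10) ≡ 15/17 mod 31. 17⁻¹ ≡ 11 (mod 31), so λ ≡ 10.
  x = λ² - 10 - 27 = 100 - 37 ≡ 1; y = λ·(10 - 1) - 0 ≡ 28. → (1, 28)

(1, 28)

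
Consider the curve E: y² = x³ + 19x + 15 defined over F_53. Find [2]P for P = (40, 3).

tangent at (40, 3): λ = (3·40² + 19)/(2·3) ≡ 49/6. 6⁻¹ ≡ 9 (mod 53) since 6·9 = 54 ≡ 1, so λ ≡ 49·9 ≡ 17.
  x = λ² - 40 - 40 = 289 - 80 ≡ 50; y = λ·(40 - 50) - 3 ≡ 39. → (50, 39)

(50, 39)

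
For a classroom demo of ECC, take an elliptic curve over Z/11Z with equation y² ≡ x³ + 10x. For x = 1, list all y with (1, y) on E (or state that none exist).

0

x³ + 10x + 0 = 11 ≡ 0 (mod 11).
Only y = 0 satisfies y² ≡ 0.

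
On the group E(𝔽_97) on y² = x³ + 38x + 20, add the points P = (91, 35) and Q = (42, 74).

(34, 78)

(91, 35) + (42, 74). λ = (74 - 35)/(42 - 91) ≡ 39/48 mod 97. 48⁻¹ ≡ 95 (mod 97) since 48·95 = 4560 ≡ 1, so λ ≡ 19.
  x = λ² - 91 - 42 = 361 - 133 ≡ 34; y = λ·(91 - 34) - 35 ≡ 78. → (34, 78)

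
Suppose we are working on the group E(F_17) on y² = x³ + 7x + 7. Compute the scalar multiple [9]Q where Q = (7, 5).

(7, 5)

Double-and-add on 9 = (1001)₂. Start with Q = (7, 5) for the leading 1-bit.
double: tangent at (7, 5): λ = (3·7² + 7)/(2·5) ≡ 1/10. 10⁻¹ ≡ 12 (mod 17) since 10·12 = 120 ≡ 1, so λ ≡ 1·12 ≡ 12.
  x = λ² - 7 - 7 = 144 - 14 ≡ 11; y = λ·(7 - 11) - 5 ≡ 15. → (11, 15)
double: tangent at (11, 15): λ = (3·11² + 7)/(2·15) ≡ 13/13. 13⁻¹ ≡ 4 (mod 17) since 13·4 = 52 ≡ 1, so λ ≡ 13·4 ≡ 1.
  x = λ² - 11 - 11 = 1 - 22 ≡ 13; y = λ·(11 - 13) - 15 ≡ 0. → (13, 0)
double: (13, 0) + (13, 0): same x and y₁ ≡ -y₂, so the sum is O.
add Q: O + (7, 5) = (7, 5) (identity).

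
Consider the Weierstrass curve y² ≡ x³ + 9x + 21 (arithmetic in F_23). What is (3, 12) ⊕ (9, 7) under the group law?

(20, 6)

(3, 12) + (9, 7). λ = (7 - 12)/(9 - 3) ≡ 18/6 mod 23. 6⁻¹ ≡ 4 (mod 23), so λ ≡ 3.
  x = λ² - 3 - 9 = 9 - 12 ≡ 20; y = λ·(3 - 20) - 12 ≡ 6. → (20, 6)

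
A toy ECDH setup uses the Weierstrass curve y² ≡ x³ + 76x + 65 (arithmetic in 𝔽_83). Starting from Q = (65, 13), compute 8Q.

Repeated addition: build up to 8Q.
2Q: tangent at (65, 13): λ = (3·65² + 76)/(2·13) ≡ 52/26. 26⁻¹ ≡ 16 (mod 83) since 26·16 = 416 ≡ 1, so λ ≡ 52·16 ≡ 2.
  x = λ² - 65 - 65 = 4 - 130 ≡ 40; y = λ·(65 - 40) - 13 ≡ 37. → (40, 37)
3Q: (40, 37) + (65, 13). λ = (13 - 37)/(65 - 40) ≡ 59/25 mod 83. 25⁻¹ ≡ 10 (mod 83) since 25·10 = 250 ≡ 1, so λ ≡ 9.
  x = λ² - 40 - 65 = 81 - 105 ≡ 59; y = λ·(40 - 59) - 37 ≡ 41. → (59, 41)
4Q: (59, 41) + (65, 13). λ = (13 - 41)/(65 - 59) ≡ 55/6 mod 83. 6⁻¹ ≡ 14 (mod 83) since 6·14 = 84 ≡ 1, so λ ≡ 23.
  x = λ² - 59 - 65 = 529 - 124 ≡ 73; y = λ·(59 - 73) - 41 ≡ 52. → (73, 52)
5Q: (73, 52) + (65, 13). λ = (13 - 52)/(65 - 73) ≡ 44/75 mod 83. 75⁻¹ ≡ 31 (mod 83), so λ ≡ 36.
  x = λ² - 73 - 65 = 1296 - 138 ≡ 79; y = λ·(73 - 79) - 52 ≡ 64. → (79, 64)
6Q: (79, 64) + (65, 13). λ = (13 - 64)/(65 - 79) ≡ 32/69 mod 83. 69⁻¹ ≡ 77 (mod 83), so λ ≡ 57.
  x = λ² - 79 - 65 = 3249 - 144 ≡ 34; y = λ·(79 - 34) - 64 ≡ 11. → (34, 11)
7Q: (34, 11) + (65, 13). λ = (13 - 11)/(65 - 34) ≡ 2/31 mod 83. 31⁻¹ ≡ 75 (mod 83), so λ ≡ 67.
  x = λ² - 34 - 65 = 4489 - 99 ≡ 74; y = λ·(34 - 74) - 11 ≡ 48. → (74, 48)
8Q: (74, 48) + (65, 13). λ = (13 - 48)/(65 - 74) ≡ 48/74 mod 83. 74⁻¹ ≡ 46 (mod 83) since 74·46 = 3404 ≡ 1, so λ ≡ 50.
  x = λ² - 74 - 65 = 2500 - 139 ≡ 37; y = λ·(74 - 37) - 48 ≡ 59. → (37, 59)

(37, 59)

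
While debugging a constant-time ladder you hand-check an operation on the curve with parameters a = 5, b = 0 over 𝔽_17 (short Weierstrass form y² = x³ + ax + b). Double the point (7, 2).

tangent at (7, 2): λ = (3·7² + 5)/(2·2) ≡ 16/4. 4⁻¹ ≡ 13 (mod 17) since 4·13 = 52 ≡ 1, so λ ≡ 16·13 ≡ 4.
  x = λ² - 7 - 7 = 16 - 14 ≡ 2; y = λ·(7 - 2) - 2 ≡ 1. → (2, 1)

(2, 1)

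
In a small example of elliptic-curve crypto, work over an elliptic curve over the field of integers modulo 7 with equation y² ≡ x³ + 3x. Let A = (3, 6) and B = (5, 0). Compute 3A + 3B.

First 3A:
Repeated addition: build up to 3A.
2A: tangent at (3, 6): λ = (3·3² + 3)/(2·6) ≡ 2/5. 5⁻¹ ≡ 3 (mod 7) since 5·3 = 15 ≡ 1, so λ ≡ 2·3 ≡ 6.
  x = λ² - 3 - 3 = 36 - 6 ≡ 2; y = λ·(3 - 2) - 6 ≡ 0. → (2, 0)
3A: (2, 0) + (3, 6). λ = (6 - 0)/(3 - 2) ≡ 6/1 mod 7. 1⁻¹ ≡ 1 (mod 7) since 1·1 = 1 ≡ 1, so λ ≡ 6.
  x = λ² - 2 - 3 = 36 - 5 ≡ 3; y = λ·(2 - 3) - 0 ≡ 1. → (3, 1)
3A = (3, 1).
Next 3B:
Repeated addition: build up to 3B.
2B: (5, 0) + (5, 0): same x and y₁ ≡ -y₂, so the sum is O.
3B: O + (5, 0) = (5, 0) (identity).
3B = (5, 0).
Finally 3A + 3B:
(3, 1) + (5, 0). λ = (0 - 1)/(5 - 3) ≡ 6/2 mod 7. 2⁻¹ ≡ 4 (mod 7) since 2·4 = 8 ≡ 1, so λ ≡ 3.
  x = λ² - 3 - 5 = 9 - 8 ≡ 1; y = λ·(3 - 1) - 1 ≡ 5. → (1, 5)

(1, 5)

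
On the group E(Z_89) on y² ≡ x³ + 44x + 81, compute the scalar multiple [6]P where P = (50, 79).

Repeated addition: build up to 6P.
2P: tangent at (50, 79): λ = (3·50² + 44)/(2·79) ≡ 68/69. 69⁻¹ ≡ 40 (mod 89), so λ ≡ 68·40 ≡ 50.
  x = λ² - 50 - 50 = 2500 - 100 ≡ 86; y = λ·(50 - 86) - 79 ≡ 79. → (86, 79)
3P: (86, 79) + (50, 79). λ = (79 - 79)/(50 - 86) ≡ 0/53 mod 89. 53⁻¹ ≡ 42 (mod 89), so λ ≡ 0.
  x = λ² - 86 - 50 = 0 - 136 ≡ 42; y = λ·(86 - 42) - 79 ≡ 10. → (42, 10)
4P: (42, 10) + (50, 79). λ = (79 - 10)/(50 - 42) ≡ 69/8 mod 89. 8⁻¹ ≡ 78 (mod 89) since 8·78 = 624 ≡ 1, so λ ≡ 42.
  x = λ² - 42 - 50 = 1764 - 92 ≡ 70; y = λ·(42 - 70) - 10 ≡ 60. → (70, 60)
5P: (70, 60) + (50, 79). λ = (79 - 60)/(50 - 70) ≡ 19/69 mod 89. 69⁻¹ ≡ 40 (mod 89), so λ ≡ 48.
  x = λ² - 70 - 50 = 2304 - 120 ≡ 48; y = λ·(70 - 48) - 60 ≡ 17. → (48, 17)
6P: (48, 17) + (50, 79). λ = (79 - 17)/(50 - 48) ≡ 62/2 mod 89. 2⁻¹ ≡ 45 (mod 89), so λ ≡ 31.
  x = λ² - 48 - 50 = 961 - 98 ≡ 62; y = λ·(48 - 62) - 17 ≡ 83. → (62, 83)

(62, 83)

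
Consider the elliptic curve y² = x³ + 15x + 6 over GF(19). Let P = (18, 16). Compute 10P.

Repeated addition: build up to 10P.
2P: tangent at (18, 16): λ = (3·18² + 15)/(2·16) ≡ 18/13. 13⁻¹ ≡ 3 (mod 19), so λ ≡ 18·3 ≡ 16.
  x = λ² - 18 - 18 = 256 - 36 ≡ 11; y = λ·(18 - 11) - 16 ≡ 1. → (11, 1)
3P: (11, 1) + (18, 16). λ = (16 - 1)/(18 - 11) ≡ 15/7 mod 19. 7⁻¹ ≡ 11 (mod 19) since 7·11 = 77 ≡ 1, so λ ≡ 13.
  x = λ² - 11 - 18 = 169 - 29 ≡ 7; y = λ·(11 - 7) - 1 ≡ 13. → (7, 13)
4P: (7, 13) + (18, 16). λ = (16 - 13)/(18 - 7) ≡ 3/11 mod 19. 11⁻¹ ≡ 7 (mod 19), so λ ≡ 2.
  x = λ² - 7 - 18 = 4 - 25 ≡ 17; y = λ·(7 - 17) - 13 ≡ 5. → (17, 5)
5P: (17, 5) + (18, 16). λ = (16 - 5)/(18 - 17) ≡ 11/1 mod 19. 1⁻¹ ≡ 1 (mod 19) since 1·1 = 1 ≡ 1, so λ ≡ 11.
  x = λ² - 17 - 18 = 121 - 35 ≡ 10; y = λ·(17 - 10) - 5 ≡ 15. → (10, 15)
6P: (10, 15) + (18, 16). λ = (16 - 15)/(18 - 10) ≡ 1/8 mod 19. 8⁻¹ ≡ 12 (mod 19), so λ ≡ 12.
  x = λ² - 10 - 18 = 144 - 28 ≡ 2; y = λ·(10 - 2) - 15 ≡ 5. → (2, 5)
7P: (2, 5) + (18, 16). λ = (16 - 5)/(18 - 2) ≡ 11/16 mod 19. 16⁻¹ ≡ 6 (mod 19) since 16·6 = 96 ≡ 1, so λ ≡ 9.
  x = λ² - 2 - 18 = 81 - 20 ≡ 4; y = λ·(2 - 4) - 5 ≡ 15. → (4, 15)
8P: (4, 15) + (18, 16). λ = (16 - 15)/(18 - 4) ≡ 1/14 mod 19. 14⁻¹ ≡ 15 (mod 19) since 14·15 = 210 ≡ 1, so λ ≡ 15.
  x = λ² - 4 - 18 = 225 - 22 ≡ 13; y = λ·(4 - 13) - 15 ≡ 2. → (13, 2)
9P: (13, 2) + (18, 16). λ = (16 - 2)/(18 - 13) ≡ 14/5 mod 19. 5⁻¹ ≡ 4 (mod 19), so λ ≡ 18.
  x = λ² - 13 - 18 = 324 - 31 ≡ 8; y = λ·(13 - 8) - 2 ≡ 12. → (8, 12)
10P: (8, 12) + (18, 16). λ = (16 - 12)/(18 - 8) ≡ 4/10 mod 19. 10⁻¹ ≡ 2 (mod 19) since 10·2 = 20 ≡ 1, so λ ≡ 8.
  x = λ² - 8 - 18 = 64 - 26 ≡ 0; y = λ·(8 - 0) - 12 ≡ 14. → (0, 14)

(0, 14)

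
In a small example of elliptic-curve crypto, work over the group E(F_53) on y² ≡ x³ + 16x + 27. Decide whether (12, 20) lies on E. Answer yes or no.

no

y² = 20² ≡ 29; x³ + 16x + 27 = 1947 ≡ 39 (mod 53). 29 ≠ 39.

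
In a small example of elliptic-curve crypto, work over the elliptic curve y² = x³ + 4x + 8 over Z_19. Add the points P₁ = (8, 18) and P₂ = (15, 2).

(2, 9)

(8, 18) + (15, 2). λ = (2 - 18)/(15 - 8) ≡ 3/7 mod 19. 7⁻¹ ≡ 11 (mod 19), so λ ≡ 14.
  x = λ² - 8 - 15 = 196 - 23 ≡ 2; y = λ·(8 - 2) - 18 ≡ 9. → (2, 9)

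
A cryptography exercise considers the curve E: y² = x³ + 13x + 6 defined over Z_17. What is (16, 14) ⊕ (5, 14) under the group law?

(16, 14) + (5, 14). λ = (14 - 14)/(5 - 16) ≡ 0/6 mod 17. 6⁻¹ ≡ 3 (mod 17), so λ ≡ 0.
  x = λ² - 16 - 5 = 0 - 21 ≡ 13; y = λ·(16 - 13) - 14 ≡ 3. → (13, 3)

(13, 3)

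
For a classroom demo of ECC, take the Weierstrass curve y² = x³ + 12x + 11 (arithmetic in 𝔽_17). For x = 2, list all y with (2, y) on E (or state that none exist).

x³ + 12x + 11 = 43 ≡ 9 (mod 17).
Square roots of 9 mod 17: 3 and 14 (since 3² = 9 ≡ 9).

3, 14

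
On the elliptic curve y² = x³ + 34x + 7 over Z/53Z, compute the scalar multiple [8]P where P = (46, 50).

Double-and-add on 8 = (1000)₂. Start with P = (46, 50) for the leading 1-bit.
double: tangent at (46, 50): λ = (3·46² + 34)/(2·50) ≡ 22/47. 47⁻¹ ≡ 44 (mod 53), so λ ≡ 22·44 ≡ 14.
  x = λ² - 46 - 46 = 196 - 92 ≡ 51; y = λ·(46 - 51) - 50 ≡ 39. → (51, 39)
double: tangent at (51, 39): λ = (3·51² + 34)/(2·39) ≡ 46/25. 25⁻¹ ≡ 17 (mod 53) since 25·17 = 425 ≡ 1, so λ ≡ 46·17 ≡ 40.
  x = λ² - 51 - 51 = 1600 - 102 ≡ 14; y = λ·(51 - 14) - 39 ≡ 10. → (14, 10)
double: tangent at (14, 10): λ = (3·14² + 34)/(2·10) ≡ 39/20. 20⁻¹ ≡ 8 (mod 53), so λ ≡ 39·8 ≡ 47.
  x = λ² - 14 - 14 = 2209 - 28 ≡ 8; y = λ·(14 - 8) - 10 ≡ 7. → (8, 7)

(8, 7)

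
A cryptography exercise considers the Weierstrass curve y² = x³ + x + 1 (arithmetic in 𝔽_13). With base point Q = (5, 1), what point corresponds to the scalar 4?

(8, 12)

Double-and-add on 4 = (100)₂. Start with Q = (5, 1) for the leading 1-bit.
double: tangent at (5, 1): λ = (3·5² + 1)/(2·1) ≡ 11/2. 2⁻¹ ≡ 7 (mod 13) since 2·7 = 14 ≡ 1, so λ ≡ 11·7 ≡ 12.
  x = λ² - 5 - 5 = 144 - 10 ≡ 4; y = λ·(5 - 4) - 1 ≡ 11. → (4, 11)
double: tangent at (4, 11): λ = (3·4² + 1)/(2·11) ≡ 10/9. 9⁻¹ ≡ 3 (mod 13) since 9·3 = 27 ≡ 1, so λ ≡ 10·3 ≡ 4.
  x = λ² - 4 - 4 = 16 - 8 ≡ 8; y = λ·(4 - 8) - 11 ≡ 12. → (8, 12)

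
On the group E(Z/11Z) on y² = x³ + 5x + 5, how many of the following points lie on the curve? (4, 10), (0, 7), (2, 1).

3

(4, 10): 10² ≡ 1, rhs ≡ 1 → on.
(0, 7): 7² ≡ 5, rhs ≡ 5 → on.
(2, 1): 1² ≡ 1, rhs ≡ 1 → on.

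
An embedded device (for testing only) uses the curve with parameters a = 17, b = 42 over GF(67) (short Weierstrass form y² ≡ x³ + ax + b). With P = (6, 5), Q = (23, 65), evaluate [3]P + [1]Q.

(39, 27)

First 3P:
Repeated addition: build up to 3P.
2P: tangent at (6, 5): λ = (3·6² + 17)/(2·5) ≡ 58/10. 10⁻¹ ≡ 47 (mod 67) since 10·47 = 470 ≡ 1, so λ ≡ 58·47 ≡ 46.
  x = λ² - 6 - 6 = 2116 - 12 ≡ 27; y = λ·(6 - 27) - 5 ≡ 34. → (27, 34)
3P: (27, 34) + (6, 5). λ = (5 - 34)/(6 - 27) ≡ 38/46 mod 67. 46⁻¹ ≡ 51 (mod 67), so λ ≡ 62.
  x = λ² - 27 - 6 = 3844 - 33 ≡ 59; y = λ·(27 - 59) - 34 ≡ 59. → (59, 59)
3P = (59, 59).
Finally 3P + Q:
(59, 59) + (23, 65). λ = (65 - 59)/(23 - 59) ≡ 6/31 mod 67. 31⁻¹ ≡ 13 (mod 67) since 31·13 = 403 ≡ 1, so λ ≡ 11.
  x = λ² - 59 - 23 = 121 - 82 ≡ 39; y = λ·(59 - 39) - 59 ≡ 27. → (39, 27)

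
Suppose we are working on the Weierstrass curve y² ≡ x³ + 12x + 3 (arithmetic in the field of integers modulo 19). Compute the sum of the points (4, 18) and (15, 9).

(17, 3)

(4, 18) + (15, 9). λ = (9 - 18)/(15 - 4) ≡ 10/11 mod 19. 11⁻¹ ≡ 7 (mod 19), so λ ≡ 13.
  x = λ² - 4 - 15 = 169 - 19 ≡ 17; y = λ·(4 - 17) - 18 ≡ 3. → (17, 3)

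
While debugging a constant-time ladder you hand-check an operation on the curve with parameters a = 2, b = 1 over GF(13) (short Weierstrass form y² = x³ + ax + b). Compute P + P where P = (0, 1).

tangent at (0, 1): λ = (3·0² + 2)/(2·1) ≡ 2/2. 2⁻¹ ≡ 7 (mod 13) since 2·7 = 14 ≡ 1, so λ ≡ 2·7 ≡ 1.
  x = λ² - 0 - 0 = 1 - 0 ≡ 1; y = λ·(0 - 1) - 1 ≡ 11. → (1, 11)

(1, 11)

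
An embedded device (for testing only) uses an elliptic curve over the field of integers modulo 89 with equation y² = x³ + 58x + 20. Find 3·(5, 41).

Write P = (5, 41).
Repeated addition: build up to 3P.
2P: tangent at (5, 41): λ = (3·5² + 58)/(2·41) ≡ 44/82. 82⁻¹ ≡ 38 (mod 89) since 82·38 = 3116 ≡ 1, so λ ≡ 44·38 ≡ 70.
  x = λ² - 5 - 5 = 4900 - 10 ≡ 84; y = λ·(5 - 84) - 41 ≡ 36. → (84, 36)
3P: (84, 36) + (5, 41). λ = (41 - 36)/(5 - 84) ≡ 5/10 mod 89. 10⁻¹ ≡ 9 (mod 89), so λ ≡ 45.
  x = λ² - 84 - 5 = 2025 - 89 ≡ 67; y = λ·(84 - 67) - 36 ≡ 17. → (67, 17)

(67, 17)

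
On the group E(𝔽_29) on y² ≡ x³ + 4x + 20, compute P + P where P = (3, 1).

tangent at (3, 1): λ = (3·3² + 4)/(2·1) ≡ 2/2. 2⁻¹ ≡ 15 (mod 29) since 2·15 = 30 ≡ 1, so λ ≡ 2·15 ≡ 1.
  x = λ² - 3 - 3 = 1 - 6 ≡ 24; y = λ·(3 - 24) - 1 ≡ 7. → (24, 7)

(24, 7)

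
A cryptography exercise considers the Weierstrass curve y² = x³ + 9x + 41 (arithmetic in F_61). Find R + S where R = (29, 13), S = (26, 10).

(29, 13) + (26, 10). λ = (10 - 13)/(26 - 29) ≡ 58/58 mod 61. 58⁻¹ ≡ 20 (mod 61), so λ ≡ 1.
  x = λ² - 29 - 26 = 1 - 55 ≡ 7; y = λ·(29 - 7) - 13 ≡ 9. → (7, 9)

(7, 9)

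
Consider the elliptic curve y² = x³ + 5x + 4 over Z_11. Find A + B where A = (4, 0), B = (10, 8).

(0, 9)

(4, 0) + (10, 8). λ = (8 - 0)/(10 - 4) ≡ 8/6 mod 11. 6⁻¹ ≡ 2 (mod 11), so λ ≡ 5.
  x = λ² - 4 - 10 = 25 - 14 ≡ 0; y = λ·(4 - 0) - 0 ≡ 9. → (0, 9)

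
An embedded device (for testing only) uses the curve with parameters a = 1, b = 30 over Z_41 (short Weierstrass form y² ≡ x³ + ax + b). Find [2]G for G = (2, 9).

(5, 23)

tangent at (2, 9): λ = (3·2² + 1)/(2·9) ≡ 13/18. 18⁻¹ ≡ 16 (mod 41), so λ ≡ 13·16 ≡ 3.
  x = λ² - 2 - 2 = 9 - 4 ≡ 5; y = λ·(2 - 5) - 9 ≡ 23. → (5, 23)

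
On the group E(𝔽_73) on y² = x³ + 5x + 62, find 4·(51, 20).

(13, 34)

Write G = (51, 20).
Double-and-add on 4 = (100)₂. Start with G = (51, 20) for the leading 1-bit.
double: tangent at (51, 20): λ = (3·51² + 5)/(2·20) ≡ 70/40. 40⁻¹ ≡ 42 (mod 73), so λ ≡ 70·42 ≡ 20.
  x = λ² - 51 - 51 = 400 - 102 ≡ 6; y = λ·(51 - 6) - 20 ≡ 4. → (6, 4)
double: tangent at (6, 4): λ = (3·6² + 5)/(2·4) ≡ 40/8. 8⁻¹ ≡ 64 (mod 73), so λ ≡ 40·64 ≡ 5.
  x = λ² - 6 - 6 = 25 - 12 ≡ 13; y = λ·(6 - 13) - 4 ≡ 34. → (13, 34)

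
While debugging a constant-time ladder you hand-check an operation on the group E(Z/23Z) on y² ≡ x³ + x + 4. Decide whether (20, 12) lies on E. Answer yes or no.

y² = 12² ≡ 6; x³ + 1x + 4 = 8024 ≡ 20 (mod 23). 6 ≠ 20.

no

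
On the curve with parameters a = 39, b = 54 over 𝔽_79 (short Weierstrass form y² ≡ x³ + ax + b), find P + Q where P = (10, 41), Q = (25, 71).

(10, 41) + (25, 71). λ = (71 - 41)/(25 - 10) ≡ 30/15 mod 79. 15⁻¹ ≡ 58 (mod 79) since 15·58 = 870 ≡ 1, so λ ≡ 2.
  x = λ² - 10 - 25 = 4 - 35 ≡ 48; y = λ·(10 - 48) - 41 ≡ 41. → (48, 41)

(48, 41)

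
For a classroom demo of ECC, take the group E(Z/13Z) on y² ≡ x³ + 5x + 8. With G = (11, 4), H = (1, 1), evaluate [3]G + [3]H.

First 3G:
Repeated addition: build up to 3G.
2G: tangent at (11, 4): λ = (3·11² + 5)/(2·4) ≡ 4/8. 8⁻¹ ≡ 5 (mod 13), so λ ≡ 4·5 ≡ 7.
  x = λ² - 11 - 11 = 49 - 22 ≡ 1; y = λ·(11 - 1) - 4 ≡ 1. → (1, 1)
3G: (1, 1) + (11, 4). λ = (4 - 1)/(11 - 1) ≡ 3/10 mod 13. 10⁻¹ ≡ 4 (mod 13), so λ ≡ 12.
  x = λ² - 1 - 11 = 144 - 12 ≡ 2; y = λ·(1 - 2) - 1 ≡ 0. → (2, 0)
3G = (2, 0).
Next 3H:
Repeated addition: build up to 3H.
2H: tangent at (1, 1): λ = (3·1² + 5)/(2·1) ≡ 8/2. 2⁻¹ ≡ 7 (mod 13) since 2·7 = 14 ≡ 1, so λ ≡ 8·7 ≡ 4.
  x = λ² - 1 - 1 = 16 - 2 ≡ 1; y = λ·(1 - 1) - 1 ≡ 12. → (1, 12)
3H: (1, 12) + (1, 1): same x and y₁ ≡ -y₂, so the sum is ∞.
3H = ∞.
Finally 3G + 3H:
(2, 0) + ∞ = (2, 0) (identity).

(2, 0)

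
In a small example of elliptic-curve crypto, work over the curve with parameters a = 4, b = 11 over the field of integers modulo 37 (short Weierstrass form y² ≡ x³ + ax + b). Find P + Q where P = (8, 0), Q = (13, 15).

(8, 0) + (13, 15). λ = (15 - 0)/(13 - 8) ≡ 15/5 mod 37. 5⁻¹ ≡ 15 (mod 37) since 5·15 = 75 ≡ 1, so λ ≡ 3.
  x = λ² - 8 - 13 = 9 - 21 ≡ 25; y = λ·(8 - 25) - 0 ≡ 23. → (25, 23)

(25, 23)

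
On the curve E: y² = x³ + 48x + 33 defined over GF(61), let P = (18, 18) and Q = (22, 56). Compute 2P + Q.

(53, 28)

First 2P:
Repeated addition: build up to 2P.
2P: tangent at (18, 18): λ = (3·18² + 48)/(2·18) ≡ 44/36. 36⁻¹ ≡ 39 (mod 61), so λ ≡ 44·39 ≡ 8.
  x = λ² - 18 - 18 = 64 - 36 ≡ 28; y = λ·(18 - 28) - 18 ≡ 24. → (28, 24)
2P = (28, 24).
Finally 2P + Q:
(28, 24) + (22, 56). λ = (56 - 24)/(22 - 28) ≡ 32/55 mod 61. 55⁻¹ ≡ 10 (mod 61) since 55·10 = 550 ≡ 1, so λ ≡ 15.
  x = λ² - 28 - 22 = 225 - 50 ≡ 53; y = λ·(28 - 53) - 24 ≡ 28. → (53, 28)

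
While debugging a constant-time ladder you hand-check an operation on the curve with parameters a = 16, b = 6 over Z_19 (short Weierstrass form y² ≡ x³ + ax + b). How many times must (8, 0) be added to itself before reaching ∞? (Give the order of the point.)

2

2P: (8, 0) + (8, 0): same x and y₁ ≡ -y₂, so the sum is ∞.
2P = ∞, so the order is 2.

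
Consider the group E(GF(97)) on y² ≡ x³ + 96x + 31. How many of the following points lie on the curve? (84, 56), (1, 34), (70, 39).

(84, 56): 56² ≡ 32, rhs ≡ 78 → off.
(1, 34): 34² ≡ 89, rhs ≡ 31 → off.
(70, 39): 39² ≡ 66, rhs ≡ 66 → on.

1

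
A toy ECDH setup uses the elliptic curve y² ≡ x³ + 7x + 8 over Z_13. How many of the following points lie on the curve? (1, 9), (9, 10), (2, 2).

(1, 9): 9² ≡ 3, rhs ≡ 3 → on.
(9, 10): 10² ≡ 9, rhs ≡ 7 → off.
(2, 2): 2² ≡ 4, rhs ≡ 4 → on.

2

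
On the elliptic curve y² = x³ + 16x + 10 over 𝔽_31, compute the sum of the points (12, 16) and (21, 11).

(12, 16) + (21, 11). λ = (11 - 16)/(21 - 12) ≡ 26/9 mod 31. 9⁻¹ ≡ 7 (mod 31), so λ ≡ 27.
  x = λ² - 12 - 21 = 729 - 33 ≡ 14; y = λ·(12 - 14) - 16 ≡ 23. → (14, 23)

(14, 23)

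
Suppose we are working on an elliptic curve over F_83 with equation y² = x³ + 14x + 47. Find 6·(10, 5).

Write G = (10, 5).
Repeated addition: build up to 6G.
2G: tangent at (10, 5): λ = (3·10² + 14)/(2·5) ≡ 65/10. 10⁻¹ ≡ 25 (mod 83), so λ ≡ 65·25 ≡ 48.
  x = λ² - 10 - 10 = 2304 - 20 ≡ 43; y = λ·(10 - 43) - 5 ≡ 71. → (43, 71)
3G: (43, 71) + (10, 5). λ = (5 - 71)/(10 - 43) ≡ 17/50 mod 83. 50⁻¹ ≡ 5 (mod 83), so λ ≡ 2.
  x = λ² - 43 - 10 = 4 - 53 ≡ 34; y = λ·(43 - 34) - 71 ≡ 30. → (34, 30)
4G: (34, 30) + (10, 5). λ = (5 - 30)/(10 - 34) ≡ 58/59 mod 83. 59⁻¹ ≡ 38 (mod 83) since 59·38 = 2242 ≡ 1, so λ ≡ 46.
  x = λ² - 34 - 10 = 2116 - 44 ≡ 80; y = λ·(34 - 80) - 30 ≡ 12. → (80, 12)
5G: (80, 12) + (10, 5). λ = (5 - 12)/(10 - 80) ≡ 76/13 mod 83. 13⁻¹ ≡ 32 (mod 83) since 13·32 = 416 ≡ 1, so λ ≡ 25.
  x = λ² - 80 - 10 = 625 - 90 ≡ 37; y = λ·(80 - 37) - 12 ≡ 67. → (37, 67)
6G: (37, 67) + (10, 5). λ = (5 - 67)/(10 - 37) ≡ 21/56 mod 83. 56⁻¹ ≡ 43 (mod 83), so λ ≡ 73.
  x = λ² - 37 - 10 = 5329 - 47 ≡ 53; y = λ·(37 - 53) - 67 ≡ 10. → (53, 10)

(53, 10)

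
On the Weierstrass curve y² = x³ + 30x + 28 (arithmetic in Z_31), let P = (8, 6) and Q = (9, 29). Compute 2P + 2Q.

First 2P:
Repeated addition: build up to 2P.
2P: tangent at (8, 6): λ = (3·8² + 30)/(2·6) ≡ 5/12. 12⁻¹ ≡ 13 (mod 31), so λ ≡ 5·13 ≡ 3.
  x = λ² - 8 - 8 = 9 - 16 ≡ 24; y = λ·(8 - 24) - 6 ≡ 8. → (24, 8)
2P = (24, 8).
Next 2Q:
Repeated addition: build up to 2Q.
2Q: tangent at (9, 29): λ = (3·9² + 30)/(2·29) ≡ 25/27. 27⁻¹ ≡ 23 (mod 31) since 27·23 = 621 ≡ 1, so λ ≡ 25·23 ≡ 17.
  x = λ² - 9 - 9 = 289 - 18 ≡ 23; y = λ·(9 - 23) - 29 ≡ 12. → (23, 12)
2Q = (23, 12).
Finally 2P + 2Q:
(24, 8) + (23, 12). λ = (12 - 8)/(23 - 24) ≡ 4/30 mod 31. 30⁻¹ ≡ 30 (mod 31) since 30·30 = 900 ≡ 1, so λ ≡ 27.
  x = λ² - 24 - 23 = 729 - 47 ≡ 0; y = λ·(24 - 0) - 8 ≡ 20. → (0, 20)

(0, 20)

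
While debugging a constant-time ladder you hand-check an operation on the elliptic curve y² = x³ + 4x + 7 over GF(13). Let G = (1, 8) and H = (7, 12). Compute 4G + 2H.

(7, 1)

First 4G:
Repeated addition: build up to 4G.
2G: tangent at (1, 8): λ = (3·1² + 4)/(2·8) ≡ 7/3. 3⁻¹ ≡ 9 (mod 13), so λ ≡ 7·9 ≡ 11.
  x = λ² - 1 - 1 = 121 - 2 ≡ 2; y = λ·(1 - 2) - 8 ≡ 7. → (2, 7)
3G: (2, 7) + (1, 8). λ = (8 - 7)/(1 - 2) ≡ 1/12 mod 13. 12⁻¹ ≡ 12 (mod 13) since 12·12 = 144 ≡ 1, so λ ≡ 12.
  x = λ² - 2 - 1 = 144 - 3 ≡ 11; y = λ·(2 - 11) - 7 ≡ 2. → (11, 2)
4G: (11, 2) + (1, 8). λ = (8 - 2)/(1 - 11) ≡ 6/3 mod 13. 3⁻¹ ≡ 9 (mod 13) since 3·9 = 27 ≡ 1, so λ ≡ 2.
  x = λ² - 11 - 1 = 4 - 12 ≡ 5; y = λ·(11 - 5) - 2 ≡ 10. → (5, 10)
4G = (5, 10).
Next 2H:
Repeated addition: build up to 2H.
2H: tangent at (7, 12): λ = (3·7² + 4)/(2·12) ≡ 8/11. 11⁻¹ ≡ 6 (mod 13) since 11·6 = 66 ≡ 1, so λ ≡ 8·6 ≡ 9.
  x = λ² - 7 - 7 = 81 - 14 ≡ 2; y = λ·(7 - 2) - 12 ≡ 7. → (2, 7)
2H = (2, 7).
Finally 4G + 2H:
(5, 10) + (2, 7). λ = (7 - 10)/(2 - 5) ≡ 10/10 mod 13. 10⁻¹ ≡ 4 (mod 13), so λ ≡ 1.
  x = λ² - 5 - 2 = 1 - 7 ≡ 7; y = λ·(5 - 7) - 10 ≡ 1. → (7, 1)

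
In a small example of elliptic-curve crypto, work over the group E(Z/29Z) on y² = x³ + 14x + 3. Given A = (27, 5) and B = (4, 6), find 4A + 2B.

First 4A:
Repeated addition: build up to 4A.
2A: tangent at (27, 5): λ = (3·27² + 14)/(2·5) ≡ 26/10. 10⁻¹ ≡ 3 (mod 29) since 10·3 = 30 ≡ 1, so λ ≡ 26·3 ≡ 20.
  x = λ² - 27 - 27 = 400 - 54 ≡ 27; y = λ·(27 - 27) - 5 ≡ 24. → (27, 24)
3A: (27, 24) + (27, 5): same x and y₁ ≡ -y₂, so the sum is the point at infinity.
4A: the point at infinity + (27, 5) = (27, 5) (identity).
4A = (27, 5).
Next 2B:
Repeated addition: build up to 2B.
2B: tangent at (4, 6): λ = (3·4² + 14)/(2·6) ≡ 4/12. 12⁻¹ ≡ 17 (mod 29), so λ ≡ 4·17 ≡ 10.
  x = λ² - 4 - 4 = 100 - 8 ≡ 5; y = λ·(4 - 5) - 6 ≡ 13. → (5, 13)
2B = (5, 13).
Finally 4A + 2B:
(27, 5) + (5, 13). λ = (13 - 5)/(5 - 27) ≡ 8/7 mod 29. 7⁻¹ ≡ 25 (mod 29) since 7·25 = 175 ≡ 1, so λ ≡ 26.
  x = λ² - 27 - 5 = 676 - 32 ≡ 6; y = λ·(27 - 6) - 5 ≡ 19. → (6, 19)

(6, 19)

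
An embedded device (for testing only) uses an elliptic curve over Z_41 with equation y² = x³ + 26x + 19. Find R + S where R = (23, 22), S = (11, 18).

(23, 22) + (11, 18). λ = (18 - 22)/(11 - 23) ≡ 37/29 mod 41. 29⁻¹ ≡ 17 (mod 41) since 29·17 = 493 ≡ 1, so λ ≡ 14.
  x = λ² - 23 - 11 = 196 - 34 ≡ 39; y = λ·(23 - 39) - 22 ≡ 0. → (39, 0)

(39, 0)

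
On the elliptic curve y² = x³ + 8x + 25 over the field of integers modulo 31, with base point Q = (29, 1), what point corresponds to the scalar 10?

(12, 12)

Double-and-add on 10 = (1010)₂. Start with Q = (29, 1) for the leading 1-bit.
double: tangent at (29, 1): λ = (3·29² + 8)/(2·1) ≡ 20/2. 2⁻¹ ≡ 16 (mod 31), so λ ≡ 20·16 ≡ 10.
  x = λ² - 29 - 29 = 100 - 58 ≡ 11; y = λ·(29 - 11) - 1 ≡ 24. → (11, 24)
double: tangent at (11, 24): λ = (3·11² + 8)/(2·24) ≡ 30/17. 17⁻¹ ≡ 11 (mod 31), so λ ≡ 30·11 ≡ 20.
  x = λ² - 11 - 11 = 400 - 22 ≡ 6; y = λ·(11 - 6) - 24 ≡ 14. → (6, 14)
add Q: (6, 14) + (29, 1). λ = (1 - 14)/(29 - 6) ≡ 18/23 mod 31. 23⁻¹ ≡ 27 (mod 31), so λ ≡ 21.
  x = λ² - 6 - 29 = 441 - 35 ≡ 3; y = λ·(6 - 3) - 14 ≡ 18. → (3, 18)
double: tangent at (3, 18): λ = (3·3² + 8)/(2·18) ≡ 4/5. 5⁻¹ ≡ 25 (mod 31), so λ ≡ 4·25 ≡ 7.
  x = λ² - 3 - 3 = 49 - 6 ≡ 12; y = λ·(3 - 12) - 18 ≡ 12. → (12, 12)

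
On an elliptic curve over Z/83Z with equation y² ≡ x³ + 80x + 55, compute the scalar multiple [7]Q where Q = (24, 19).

(16, 6)

Repeated addition: build up to 7Q.
2Q: tangent at (24, 19): λ = (3·24² + 80)/(2·19) ≡ 65/38. 38⁻¹ ≡ 59 (mod 83) since 38·59 = 2242 ≡ 1, so λ ≡ 65·59 ≡ 17.
  x = λ² - 24 - 24 = 289 - 48 ≡ 75; y = λ·(24 - 75) - 19 ≡ 27. → (75, 27)
3Q: (75, 27) + (24, 19). λ = (19 - 27)/(24 - 75) ≡ 75/32 mod 83. 32⁻¹ ≡ 13 (mod 83) since 32·13 = 416 ≡ 1, so λ ≡ 62.
  x = λ² - 75 - 24 = 3844 - 99 ≡ 10; y = λ·(75 - 10) - 27 ≡ 19. → (10, 19)
4Q: (10, 19) + (24, 19). λ = (19 - 19)/(24 - 10) ≡ 0/14 mod 83. 14⁻¹ ≡ 6 (mod 83) since 14·6 = 84 ≡ 1, so λ ≡ 0.
  x = λ² - 10 - 24 = 0 - 34 ≡ 49; y = λ·(10 - 49) - 19 ≡ 64. → (49, 64)
5Q: (49, 64) + (24, 19). λ = (19 - 64)/(24 - 49) ≡ 38/58 mod 83. 58⁻¹ ≡ 73 (mod 83) since 58·73 = 4234 ≡ 1, so λ ≡ 35.
  x = λ² - 49 - 24 = 1225 - 73 ≡ 73; y = λ·(49 - 73) - 64 ≡ 9. → (73, 9)
6Q: (73, 9) + (24, 19). λ = (19 - 9)/(24 - 73) ≡ 10/34 mod 83. 34⁻¹ ≡ 22 (mod 83), so λ ≡ 54.
  x = λ² - 73 - 24 = 2916 - 97 ≡ 80; y = λ·(73 - 80) - 9 ≡ 28. → (80, 28)
7Q: (80, 28) + (24, 19). λ = (19 - 28)/(24 - 80) ≡ 74/27 mod 83. 27⁻¹ ≡ 40 (mod 83), so λ ≡ 55.
  x = λ² - 80 - 24 = 3025 - 104 ≡ 16; y = λ·(80 - 16) - 28 ≡ 6. → (16, 6)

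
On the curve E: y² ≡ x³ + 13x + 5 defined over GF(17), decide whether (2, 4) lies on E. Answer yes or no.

no

y² = 4² ≡ 16; x³ + 13x + 5 = 39 ≡ 5 (mod 17). 16 ≠ 5.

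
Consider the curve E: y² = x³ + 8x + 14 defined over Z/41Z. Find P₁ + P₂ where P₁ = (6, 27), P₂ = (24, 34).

(9, 6)

(6, 27) + (24, 34). λ = (34 - 27)/(24 - 6) ≡ 7/18 mod 41. 18⁻¹ ≡ 16 (mod 41) since 18·16 = 288 ≡ 1, so λ ≡ 30.
  x = λ² - 6 - 24 = 900 - 30 ≡ 9; y = λ·(6 - 9) - 27 ≡ 6. → (9, 6)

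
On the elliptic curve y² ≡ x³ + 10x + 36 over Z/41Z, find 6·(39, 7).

(19, 19)

Write G = (39, 7).
Double-and-add on 6 = (110)₂. Start with G = (39, 7) for the leading 1-bit.
double: tangent at (39, 7): λ = (3·39² + 10)/(2·7) ≡ 22/14. 14⁻¹ ≡ 3 (mod 41), so λ ≡ 22·3 ≡ 25.
  x = λ² - 39 - 39 = 625 - 78 ≡ 14; y = λ·(39 - 14) - 7 ≡ 3. → (14, 3)
add G: (14, 3) + (39, 7). λ = (7 - 3)/(39 - 14) ≡ 4/25 mod 41. 25⁻¹ ≡ 23 (mod 41), so λ ≡ 10.
  x = λ² - 14 - 39 = 100 - 53 ≡ 6; y = λ·(14 - 6) - 3 ≡ 36. → (6, 36)
double: tangent at (6, 36): λ = (3·6² + 10)/(2·36) ≡ 36/31. 31⁻¹ ≡ 4 (mod 41), so λ ≡ 36·4 ≡ 21.
  x = λ² - 6 - 6 = 441 - 12 ≡ 19; y = λ·(6 - 19) - 36 ≡ 19. → (19, 19)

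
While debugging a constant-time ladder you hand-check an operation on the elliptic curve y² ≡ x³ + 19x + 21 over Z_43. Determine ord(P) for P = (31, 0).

2P: (31, 0) + (31, 0): same x and y₁ ≡ -y₂, so the sum is O.
2P = O, so the order is 2.

2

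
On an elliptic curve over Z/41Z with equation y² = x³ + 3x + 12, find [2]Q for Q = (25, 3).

(11, 33)

tangent at (25, 3): λ = (3·25² + 3)/(2·3) ≡ 33/6. 6⁻¹ ≡ 7 (mod 41), so λ ≡ 33·7 ≡ 26.
  x = λ² - 25 - 25 = 676 - 50 ≡ 11; y = λ·(25 - 11) - 3 ≡ 33. → (11, 33)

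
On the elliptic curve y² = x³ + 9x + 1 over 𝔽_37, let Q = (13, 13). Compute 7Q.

Double-and-add on 7 = (111)₂. Start with Q = (13, 13) for the leading 1-bit.
double: tangent at (13, 13): λ = (3·13² + 9)/(2·13) ≡ 35/26. 26⁻¹ ≡ 10 (mod 37), so λ ≡ 35·10 ≡ 17.
  x = λ² - 13 - 13 = 289 - 26 ≡ 4; y = λ·(13 - 4) - 13 ≡ 29. → (4, 29)
add Q: (4, 29) + (13, 13). λ = (13 - 29)/(13 - 4) ≡ 21/9 mod 37. 9⁻¹ ≡ 33 (mod 37) since 9·33 = 297 ≡ 1, so λ ≡ 27.
  x = λ² - 4 - 13 = 729 - 17 ≡ 9; y = λ·(4 - 9) - 29 ≡ 21. → (9, 21)
double: tangent at (9, 21): λ = (3·9² + 9)/(2·21) ≡ 30/5. 5⁻¹ ≡ 15 (mod 37), so λ ≡ 30·15 ≡ 6.
  x = λ² - 9 - 9 = 36 - 18 ≡ 18; y = λ·(9 - 18) - 21 ≡ 36. → (18, 36)
add Q: (18, 36) + (13, 13). λ = (13 - 36)/(13 - 18) ≡ 14/32 mod 37. 32⁻¹ ≡ 22 (mod 37), so λ ≡ 12.
  x = λ² - 18 - 13 = 144 - 31 ≡ 2; y = λ·(18 - 2) - 36 ≡ 8. → (2, 8)

(2, 8)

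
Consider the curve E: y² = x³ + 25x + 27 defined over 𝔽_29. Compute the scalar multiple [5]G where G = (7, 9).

(9, 13)

Double-and-add on 5 = (101)₂. Start with G = (7, 9) for the leading 1-bit.
double: tangent at (7, 9): λ = (3·7² + 25)/(2·9) ≡ 27/18. 18⁻¹ ≡ 21 (mod 29) since 18·21 = 378 ≡ 1, so λ ≡ 27·21 ≡ 16.
  x = λ² - 7 - 7 = 256 - 14 ≡ 10; y = λ·(7 - 10) - 9 ≡ 1. → (10, 1)
double: tangent at (10, 1): λ = (3·10² + 25)/(2·1) ≡ 6/2. 2⁻¹ ≡ 15 (mod 29), so λ ≡ 6·15 ≡ 3.
  x = λ² - 10 - 10 = 9 - 20 ≡ 18; y = λ·(10 - 18) - 1 ≡ 4. → (18, 4)
add G: (18, 4) + (7, 9). λ = (9 - 4)/(7 - 18) ≡ 5/18 mod 29. 18⁻¹ ≡ 21 (mod 29), so λ ≡ 18.
  x = λ² - 18 - 7 = 324 - 25 ≡ 9; y = λ·(18 - 9) - 4 ≡ 13. → (9, 13)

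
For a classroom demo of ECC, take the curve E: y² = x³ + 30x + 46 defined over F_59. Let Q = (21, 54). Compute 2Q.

tangent at (21, 54): λ = (3·21² + 30)/(2·54) ≡ 55/49. 49⁻¹ ≡ 53 (mod 59) since 49·53 = 2597 ≡ 1, so λ ≡ 55·53 ≡ 24.
  x = λ² - 21 - 21 = 576 - 42 ≡ 3; y = λ·(21 - 3) - 54 ≡ 24. → (3, 24)

(3, 24)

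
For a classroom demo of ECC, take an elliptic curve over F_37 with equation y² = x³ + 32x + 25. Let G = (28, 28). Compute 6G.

Repeated addition: build up to 6G.
2G: tangent at (28, 28): λ = (3·28² + 32)/(2·28) ≡ 16/19. 19⁻¹ ≡ 2 (mod 37) since 19·2 = 38 ≡ 1, so λ ≡ 16·2 ≡ 32.
  x = λ² - 28 - 28 = 1024 - 56 ≡ 6; y = λ·(28 - 6) - 28 ≡ 10. → (6, 10)
3G: (6, 10) + (28, 28). λ = (28 - 10)/(28 - 6) ≡ 18/22 mod 37. 22⁻¹ ≡ 32 (mod 37) since 22·32 = 704 ≡ 1, so λ ≡ 21.
  x = λ² - 6 - 28 = 441 - 34 ≡ 0; y = λ·(6 - 0) - 10 ≡ 5. → (0, 5)
4G: (0, 5) + (28, 28). λ = (28 - 5)/(28 - 0) ≡ 23/28 mod 37. 28⁻¹ ≡ 4 (mod 37) since 28·4 = 112 ≡ 1, so λ ≡ 18.
  x = λ² - 0 - 28 = 324 - 28 ≡ 0; y = λ·(0 - 0) - 5 ≡ 32. → (0, 32)
5G: (0, 32) + (28, 28). λ = (28 - 32)/(28 - 0) ≡ 33/28 mod 37. 28⁻¹ ≡ 4 (mod 37), so λ ≡ 21.
  x = λ² - 0 - 28 = 441 - 28 ≡ 6; y = λ·(0 - 6) - 32 ≡ 27. → (6, 27)
6G: (6, 27) + (28, 28). λ = (28 - 27)/(28 - 6) ≡ 1/22 mod 37. 22⁻¹ ≡ 32 (mod 37), so λ ≡ 32.
  x = λ² - 6 - 28 = 1024 - 34 ≡ 28; y = λ·(6 - 28) - 27 ≡ 9. → (28, 9)

(28, 9)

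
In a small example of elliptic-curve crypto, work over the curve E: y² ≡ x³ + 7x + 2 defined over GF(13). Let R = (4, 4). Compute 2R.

tangent at (4, 4): λ = (3·4² + 7)/(2·4) ≡ 3/8. 8⁻¹ ≡ 5 (mod 13), so λ ≡ 3·5 ≡ 2.
  x = λ² - 4 - 4 = 4 - 8 ≡ 9; y = λ·(4 - 9) - 4 ≡ 12. → (9, 12)

(9, 12)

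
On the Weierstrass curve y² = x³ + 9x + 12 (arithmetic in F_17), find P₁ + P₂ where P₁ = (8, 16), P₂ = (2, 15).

(16, 11)

(8, 16) + (2, 15). λ = (15 - 16)/(2 - 8) ≡ 16/11 mod 17. 11⁻¹ ≡ 14 (mod 17) since 11·14 = 154 ≡ 1, so λ ≡ 3.
  x = λ² - 8 - 2 = 9 - 10 ≡ 16; y = λ·(8 - 16) - 16 ≡ 11. → (16, 11)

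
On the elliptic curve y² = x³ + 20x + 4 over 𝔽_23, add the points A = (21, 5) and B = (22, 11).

(21, 5) + (22, 11). λ = (11 - 5)/(22 - 21) ≡ 6/1 mod 23. 1⁻¹ ≡ 1 (mod 23) since 1·1 = 1 ≡ 1, so λ ≡ 6.
  x = λ² - 21 - 22 = 36 - 43 ≡ 16; y = λ·(21 - 16) - 5 ≡ 2. → (16, 2)

(16, 2)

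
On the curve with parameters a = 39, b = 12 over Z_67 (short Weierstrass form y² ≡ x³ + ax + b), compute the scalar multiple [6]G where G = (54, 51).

(37, 60)

Repeated addition: build up to 6G.
2G: tangent at (54, 51): λ = (3·54² + 39)/(2·51) ≡ 10/35. 35⁻¹ ≡ 23 (mod 67), so λ ≡ 10·23 ≡ 29.
  x = λ² - 54 - 54 = 841 - 108 ≡ 63; y = λ·(54 - 63) - 51 ≡ 23. → (63, 23)
3G: (63, 23) + (54, 51). λ = (51 - 23)/(54 - 63) ≡ 28/58 mod 67. 58⁻¹ ≡ 52 (mod 67) since 58·52 = 3016 ≡ 1, so λ ≡ 49.
  x = λ² - 63 - 54 = 2401 - 117 ≡ 6; y = λ·(63 - 6) - 23 ≡ 23. → (6, 23)
4G: (6, 23) + (54, 51). λ = (51 - 23)/(54 - 6) ≡ 28/48 mod 67. 48⁻¹ ≡ 7 (mod 67) since 48·7 = 336 ≡ 1, so λ ≡ 62.
  x = λ² - 6 - 54 = 3844 - 60 ≡ 32; y = λ·(6 - 32) - 23 ≡ 40. → (32, 40)
5G: (32, 40) + (54, 51). λ = (51 - 40)/(54 - 32) ≡ 11/22 mod 67. 22⁻¹ ≡ 64 (mod 67) since 22·64 = 1408 ≡ 1, so λ ≡ 34.
  x = λ² - 32 - 54 = 1156 - 86 ≡ 65; y = λ·(32 - 65) - 40 ≡ 44. → (65, 44)
6G: (65, 44) + (54, 51). λ = (51 - 44)/(54 - 65) ≡ 7/56 mod 67. 56⁻¹ ≡ 6 (mod 67), so λ ≡ 42.
  x = λ² - 65 - 54 = 1764 - 119 ≡ 37; y = λ·(65 - 37) - 44 ≡ 60. → (37, 60)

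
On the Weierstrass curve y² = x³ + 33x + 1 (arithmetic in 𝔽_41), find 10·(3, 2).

Write G = (3, 2).
Double-and-add on 10 = (1010)₂. Start with G = (3, 2) for the leading 1-bit.
double: tangent at (3, 2): λ = (3·3² + 33)/(2·2) ≡ 19/4. 4⁻¹ ≡ 31 (mod 41), so λ ≡ 19·31 ≡ 15.
  x = λ² - 3 - 3 = 225 - 6 ≡ 14; y = λ·(3 - 14) - 2 ≡ 38. → (14, 38)
double: tangent at (14, 38): λ = (3·14² + 33)/(2·38) ≡ 6/35. 35⁻¹ ≡ 34 (mod 41), so λ ≡ 6·34 ≡ 40.
  x = λ² - 14 - 14 = 1600 - 28 ≡ 14; y = λ·(14 - 14) - 38 ≡ 3. → (14, 3)
add G: (14, 3) + (3, 2). λ = (2 - 3)/(3 - 14) ≡ 40/30 mod 41. 30⁻¹ ≡ 26 (mod 41) since 30·26 = 780 ≡ 1, so λ ≡ 15.
  x = λ² - 14 - 3 = 225 - 17 ≡ 3; y = λ·(14 - 3) - 3 ≡ 39. → (3, 39)
double: tangent at (3, 39): λ = (3·3² + 33)/(2·39) ≡ 19/37. 37⁻¹ ≡ 10 (mod 41) since 37·10 = 370 ≡ 1, so λ ≡ 19·10 ≡ 26.
  x = λ² - 3 - 3 = 676 - 6 ≡ 14; y = λ·(3 - 14) - 39 ≡ 3. → (14, 3)

(14, 3)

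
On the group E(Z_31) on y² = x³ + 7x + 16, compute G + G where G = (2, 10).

(10, 1)

tangent at (2, 10): λ = (3·2² + 7)/(2·10) ≡ 19/20. 20⁻¹ ≡ 14 (mod 31), so λ ≡ 19·14 ≡ 18.
  x = λ² - 2 - 2 = 324 - 4 ≡ 10; y = λ·(2 - 10) - 10 ≡ 1. → (10, 1)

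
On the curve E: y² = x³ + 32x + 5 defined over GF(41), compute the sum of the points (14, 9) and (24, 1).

(14, 9) + (24, 1). λ = (1 - 9)/(24 - 14) ≡ 33/10 mod 41. 10⁻¹ ≡ 37 (mod 41) since 10·37 = 370 ≡ 1, so λ ≡ 32.
  x = λ² - 14 - 24 = 1024 - 38 ≡ 2; y = λ·(14 - 2) - 9 ≡ 6. → (2, 6)

(2, 6)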